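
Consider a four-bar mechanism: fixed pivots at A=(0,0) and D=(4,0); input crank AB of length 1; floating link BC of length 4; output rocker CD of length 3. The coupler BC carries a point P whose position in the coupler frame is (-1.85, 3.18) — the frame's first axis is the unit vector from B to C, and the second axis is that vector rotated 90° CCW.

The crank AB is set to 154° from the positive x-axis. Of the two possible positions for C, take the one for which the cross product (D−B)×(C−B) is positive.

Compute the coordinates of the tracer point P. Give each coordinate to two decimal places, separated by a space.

A=(0,0), D=(4.00,0)
B = A + 1.00·(cos154°, sin154°) = (-0.8988, 0.4384)
|BD| = 4.9184
circle(B,4.00) ∩ circle(D,3.00): a=3.1708, h=2.4384
  candidates: C₊=(2.4767,2.5845) cross=11.993; C₋=(2.0421,-2.2730) cross=-11.993
  mode + wants cross > 0 → take C=(2.4767,2.5845) (cross=11.993)
ex = (C−B)/|BC| = (0.8439,0.5365); ey = (-0.5365,0.8439)
P = B + -1.85·ex + 3.18·ey = (-4.1661,2.1293)

-4.17 2.13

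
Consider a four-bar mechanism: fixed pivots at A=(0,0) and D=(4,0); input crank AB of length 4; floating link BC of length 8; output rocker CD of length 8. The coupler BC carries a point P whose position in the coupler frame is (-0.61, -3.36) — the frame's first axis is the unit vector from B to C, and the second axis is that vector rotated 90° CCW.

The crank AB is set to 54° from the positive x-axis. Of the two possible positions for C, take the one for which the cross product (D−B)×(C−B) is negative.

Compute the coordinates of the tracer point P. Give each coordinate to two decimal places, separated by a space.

0.65 6.20

A=(0,0), D=(4.00,0)
B = A + 4.00·(cos54°, sin54°) = (2.3511, 3.2361)
|BD| = 3.6319
circle(B,8.00) ∩ circle(D,8.00): a=1.8160, h=7.7912
  candidates: C₊=(10.1176,5.1551) cross=28.297; C₋=(-3.7664,-1.9191) cross=-28.297
  mode - wants cross < 0 → take C=(-3.7664,-1.9191) (cross=-28.297)
ex = (C−B)/|BC| = (-0.7647,-0.6444); ey = (0.6444,-0.7647)
P = B + -0.61·ex + -3.36·ey = (0.6524,6.1985)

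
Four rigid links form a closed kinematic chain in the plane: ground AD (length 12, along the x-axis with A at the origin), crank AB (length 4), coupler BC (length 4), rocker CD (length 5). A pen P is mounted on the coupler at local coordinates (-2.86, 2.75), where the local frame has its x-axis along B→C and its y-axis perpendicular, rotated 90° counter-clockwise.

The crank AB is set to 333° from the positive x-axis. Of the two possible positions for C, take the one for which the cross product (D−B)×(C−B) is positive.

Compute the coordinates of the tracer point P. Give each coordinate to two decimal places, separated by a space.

A=(0,0), D=(12.00,0)
B = A + 4.00·(cos333°, sin333°) = (3.5640, -1.8160)
|BD| = 8.6292
circle(B,4.00) ∩ circle(D,5.00): a=3.7931, h=1.2697
  candidates: C₊=(7.0050,0.2236) cross=10.957; C₋=(7.5394,-2.2590) cross=-10.957
  mode + wants cross > 0 → take C=(7.0050,0.2236) (cross=10.957)
ex = (C−B)/|BC| = (0.8602,0.5099); ey = (-0.5099,0.8602)
P = B + -2.86·ex + 2.75·ey = (-0.2984,-0.9086)

-0.30 -0.91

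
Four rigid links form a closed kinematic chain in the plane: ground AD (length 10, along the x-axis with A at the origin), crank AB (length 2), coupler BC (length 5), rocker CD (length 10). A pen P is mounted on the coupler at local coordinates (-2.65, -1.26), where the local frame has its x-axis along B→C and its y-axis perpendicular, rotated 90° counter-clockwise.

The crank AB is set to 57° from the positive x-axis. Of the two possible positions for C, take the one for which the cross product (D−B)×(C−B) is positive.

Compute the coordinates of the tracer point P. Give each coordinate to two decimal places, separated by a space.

A=(0,0), D=(10.00,0)
B = A + 2.00·(cos57°, sin57°) = (1.0893, 1.6773)
|BD| = 9.0672
circle(B,5.00) ∩ circle(D,10.00): a=0.3978, h=4.9841
  candidates: C₊=(2.4023,6.5019) cross=45.192; C₋=(0.5582,-3.2944) cross=-45.192
  mode + wants cross > 0 → take C=(2.4023,6.5019) (cross=45.192)
ex = (C−B)/|BC| = (0.2626,0.9649); ey = (-0.9649,0.2626)
P = B + -2.65·ex + -1.26·ey = (1.6092,-1.2105)

1.61 -1.21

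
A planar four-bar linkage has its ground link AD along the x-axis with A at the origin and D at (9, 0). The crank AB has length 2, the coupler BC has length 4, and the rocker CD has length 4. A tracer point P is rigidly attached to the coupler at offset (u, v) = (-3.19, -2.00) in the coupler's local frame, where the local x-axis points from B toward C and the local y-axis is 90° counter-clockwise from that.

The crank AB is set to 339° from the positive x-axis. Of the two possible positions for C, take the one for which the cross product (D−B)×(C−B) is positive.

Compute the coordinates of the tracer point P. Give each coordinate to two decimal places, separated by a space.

A=(0,0), D=(9.00,0)
B = A + 2.00·(cos339°, sin339°) = (1.8672, -0.7167)
|BD| = 7.1688
circle(B,4.00) ∩ circle(D,4.00): a=3.5844, h=1.7755
  candidates: C₊=(5.2561,1.4082) cross=12.728; C₋=(5.6111,-2.1249) cross=-12.728
  mode + wants cross > 0 → take C=(5.2561,1.4082) (cross=12.728)
ex = (C−B)/|BC| = (0.8472,0.5312); ey = (-0.5312,0.8472)
P = B + -3.19·ex + -2.00·ey = (0.2270,-4.1058)

0.23 -4.11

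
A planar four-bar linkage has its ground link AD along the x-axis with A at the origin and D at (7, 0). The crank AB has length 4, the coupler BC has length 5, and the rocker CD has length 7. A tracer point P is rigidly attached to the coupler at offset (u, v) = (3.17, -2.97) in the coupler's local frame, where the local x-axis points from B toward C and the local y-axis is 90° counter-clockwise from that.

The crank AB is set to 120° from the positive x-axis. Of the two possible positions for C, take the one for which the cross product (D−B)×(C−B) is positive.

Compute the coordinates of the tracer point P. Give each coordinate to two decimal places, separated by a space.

A=(0,0), D=(7.00,0)
B = A + 4.00·(cos120°, sin120°) = (-2.0000, 3.4641)
|BD| = 9.6437
circle(B,5.00) ∩ circle(D,7.00): a=3.5775, h=3.4931
  candidates: C₊=(2.5935,5.4390) cross=33.686; C₋=(0.0840,-1.0809) cross=-33.686
  mode + wants cross > 0 → take C=(2.5935,5.4390) (cross=33.686)
ex = (C−B)/|BC| = (0.9187,0.3950); ey = (-0.3950,0.9187)
P = B + 3.17·ex + -2.97·ey = (2.0853,1.9877)

2.09 1.99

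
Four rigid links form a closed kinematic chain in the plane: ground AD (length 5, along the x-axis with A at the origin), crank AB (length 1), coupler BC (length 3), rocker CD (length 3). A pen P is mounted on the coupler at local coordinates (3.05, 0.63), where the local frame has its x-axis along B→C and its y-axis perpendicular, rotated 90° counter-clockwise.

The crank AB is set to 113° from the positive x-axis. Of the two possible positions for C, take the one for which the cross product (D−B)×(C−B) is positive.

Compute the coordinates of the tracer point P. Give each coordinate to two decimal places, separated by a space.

2.40 2.30

A=(0,0), D=(5.00,0)
B = A + 1.00·(cos113°, sin113°) = (-0.3907, 0.9205)
|BD| = 5.4688
circle(B,3.00) ∩ circle(D,3.00): a=2.7344, h=1.2342
  candidates: C₊=(2.5124,1.6768) cross=6.749; C₋=(2.0969,-0.7563) cross=-6.749
  mode + wants cross > 0 → take C=(2.5124,1.6768) (cross=6.749)
ex = (C−B)/|BC| = (0.9677,0.2521); ey = (-0.2521,0.9677)
P = B + 3.05·ex + 0.63·ey = (2.4019,2.2991)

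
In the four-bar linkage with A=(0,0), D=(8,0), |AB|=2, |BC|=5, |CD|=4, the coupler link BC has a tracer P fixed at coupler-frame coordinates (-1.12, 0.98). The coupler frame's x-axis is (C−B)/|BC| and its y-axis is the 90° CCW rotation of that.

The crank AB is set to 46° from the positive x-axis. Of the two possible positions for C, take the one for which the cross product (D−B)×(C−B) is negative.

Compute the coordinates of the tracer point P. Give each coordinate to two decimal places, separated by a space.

A=(0,0), D=(8.00,0)
B = A + 2.00·(cos46°, sin46°) = (1.3893, 1.4387)
|BD| = 6.7654
circle(B,5.00) ∩ circle(D,4.00): a=4.0479, h=2.9351
  candidates: C₊=(5.9687,3.4459) cross=19.857; C₋=(4.7204,-2.2901) cross=-19.857
  mode - wants cross < 0 → take C=(4.7204,-2.2901) (cross=-19.857)
ex = (C−B)/|BC| = (0.6662,-0.7458); ey = (0.7458,0.6662)
P = B + -1.12·ex + 0.98·ey = (1.3740,2.9268)

1.37 2.93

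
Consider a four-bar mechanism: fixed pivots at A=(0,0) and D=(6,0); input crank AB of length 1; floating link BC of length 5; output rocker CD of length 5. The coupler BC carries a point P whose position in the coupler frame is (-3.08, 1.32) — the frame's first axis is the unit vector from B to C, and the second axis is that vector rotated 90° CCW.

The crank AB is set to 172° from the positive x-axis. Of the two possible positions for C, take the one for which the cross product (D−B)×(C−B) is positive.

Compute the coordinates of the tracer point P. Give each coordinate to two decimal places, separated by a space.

A=(0,0), D=(6.00,0)
B = A + 1.00·(cos172°, sin172°) = (-0.9903, 0.1392)
|BD| = 6.9917
circle(B,5.00) ∩ circle(D,5.00): a=3.4958, h=3.5748
  candidates: C₊=(2.5760,3.6437) cross=24.994; C₋=(2.4337,-3.5045) cross=-24.994
  mode + wants cross > 0 → take C=(2.5760,3.6437) (cross=24.994)
ex = (C−B)/|BC| = (0.7133,0.7009); ey = (-0.7009,0.7133)
P = B + -3.08·ex + 1.32·ey = (-4.1123,-1.0781)

-4.11 -1.08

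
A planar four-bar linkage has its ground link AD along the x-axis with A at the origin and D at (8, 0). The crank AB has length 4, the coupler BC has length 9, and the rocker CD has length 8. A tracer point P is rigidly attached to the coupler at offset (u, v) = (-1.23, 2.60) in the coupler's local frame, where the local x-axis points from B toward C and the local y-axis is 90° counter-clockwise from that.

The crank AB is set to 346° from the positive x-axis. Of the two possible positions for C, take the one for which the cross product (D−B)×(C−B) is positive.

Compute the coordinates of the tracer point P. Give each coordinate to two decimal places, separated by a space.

A=(0,0), D=(8.00,0)
B = A + 4.00·(cos346°, sin346°) = (3.8812, -0.9677)
|BD| = 4.2310
circle(B,9.00) ∩ circle(D,8.00): a=4.1245, h=7.9993
  candidates: C₊=(6.0668,7.7629) cross=33.845; C₋=(9.7259,-7.8116) cross=-33.845
  mode + wants cross > 0 → take C=(6.0668,7.7629) (cross=33.845)
ex = (C−B)/|BC| = (0.2428,0.9701); ey = (-0.9701,0.2428)
P = B + -1.23·ex + 2.60·ey = (1.0603,-1.5295)

1.06 -1.53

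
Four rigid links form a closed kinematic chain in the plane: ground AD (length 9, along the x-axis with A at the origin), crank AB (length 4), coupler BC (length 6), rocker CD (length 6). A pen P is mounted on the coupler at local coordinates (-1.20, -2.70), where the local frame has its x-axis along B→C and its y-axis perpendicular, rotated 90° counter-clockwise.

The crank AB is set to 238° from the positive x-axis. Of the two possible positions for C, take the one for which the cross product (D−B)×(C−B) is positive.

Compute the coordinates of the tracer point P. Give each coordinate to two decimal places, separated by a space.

-1.74 -6.32

A=(0,0), D=(9.00,0)
B = A + 4.00·(cos238°, sin238°) = (-2.1197, -3.3922)
|BD| = 11.6256
circle(B,6.00) ∩ circle(D,6.00): a=5.8128, h=1.4871
  candidates: C₊=(3.0062,-0.2737) cross=17.288; C₋=(3.8741,-3.1185) cross=-17.288
  mode + wants cross > 0 → take C=(3.0062,-0.2737) (cross=17.288)
ex = (C−B)/|BC| = (0.8543,0.5197); ey = (-0.5197,0.8543)
P = B + -1.20·ex + -2.70·ey = (-1.7415,-6.3226)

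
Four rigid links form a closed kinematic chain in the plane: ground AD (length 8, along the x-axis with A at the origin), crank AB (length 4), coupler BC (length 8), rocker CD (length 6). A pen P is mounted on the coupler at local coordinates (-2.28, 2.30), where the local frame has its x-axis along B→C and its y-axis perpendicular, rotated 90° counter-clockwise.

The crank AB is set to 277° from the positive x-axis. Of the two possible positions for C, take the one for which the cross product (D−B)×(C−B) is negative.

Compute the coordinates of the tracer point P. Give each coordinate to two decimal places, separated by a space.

-1.14 -1.17

A=(0,0), D=(8.00,0)
B = A + 4.00·(cos277°, sin277°) = (0.4875, -3.9702)
|BD| = 8.4971
circle(B,8.00) ∩ circle(D,6.00): a=5.8962, h=5.4070
  candidates: C₊=(3.1741,3.5652) cross=45.943; C₋=(8.2268,-5.9957) cross=-45.943
  mode - wants cross < 0 → take C=(8.2268,-5.9957) (cross=-45.943)
ex = (C−B)/|BC| = (0.9674,-0.2532); ey = (0.2532,0.9674)
P = B + -2.28·ex + 2.30·ey = (-1.1359,-1.1679)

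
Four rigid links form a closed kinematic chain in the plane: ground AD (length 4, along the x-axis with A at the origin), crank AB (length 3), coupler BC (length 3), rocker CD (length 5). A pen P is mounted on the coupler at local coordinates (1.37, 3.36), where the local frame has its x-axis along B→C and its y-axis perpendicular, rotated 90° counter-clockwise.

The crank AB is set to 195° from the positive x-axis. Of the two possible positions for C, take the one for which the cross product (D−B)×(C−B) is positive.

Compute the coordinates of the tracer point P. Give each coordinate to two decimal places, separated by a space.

-4.35 2.55

A=(0,0), D=(4.00,0)
B = A + 3.00·(cos195°, sin195°) = (-2.8978, -0.7765)
|BD| = 6.9413
circle(B,3.00) ∩ circle(D,5.00): a=2.3182, h=1.9042
  candidates: C₊=(-0.8072,1.3751) cross=13.218; C₋=(-0.3812,-2.4094) cross=-13.218
  mode + wants cross > 0 → take C=(-0.8072,1.3751) (cross=13.218)
ex = (C−B)/|BC| = (0.6969,0.7172); ey = (-0.7172,0.6969)
P = B + 1.37·ex + 3.36·ey = (-4.3529,2.5476)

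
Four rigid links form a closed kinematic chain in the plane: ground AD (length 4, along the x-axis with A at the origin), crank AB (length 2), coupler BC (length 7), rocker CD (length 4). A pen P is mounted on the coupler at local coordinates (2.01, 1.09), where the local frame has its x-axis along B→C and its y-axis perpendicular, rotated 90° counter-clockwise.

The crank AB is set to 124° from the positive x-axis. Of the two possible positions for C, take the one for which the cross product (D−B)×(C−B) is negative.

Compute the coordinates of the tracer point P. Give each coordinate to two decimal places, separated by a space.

0.97 0.72

A=(0,0), D=(4.00,0)
B = A + 2.00·(cos124°, sin124°) = (-1.1184, 1.6581)
|BD| = 5.3802
circle(B,7.00) ∩ circle(D,4.00): a=5.7569, h=3.9822
  candidates: C₊=(5.5856,3.6723) cross=21.425; C₋=(3.1311,-3.9045) cross=-21.425
  mode - wants cross < 0 → take C=(3.1311,-3.9045) (cross=-21.425)
ex = (C−B)/|BC| = (0.6071,-0.7947); ey = (0.7947,0.6071)
P = B + 2.01·ex + 1.09·ey = (0.9680,0.7225)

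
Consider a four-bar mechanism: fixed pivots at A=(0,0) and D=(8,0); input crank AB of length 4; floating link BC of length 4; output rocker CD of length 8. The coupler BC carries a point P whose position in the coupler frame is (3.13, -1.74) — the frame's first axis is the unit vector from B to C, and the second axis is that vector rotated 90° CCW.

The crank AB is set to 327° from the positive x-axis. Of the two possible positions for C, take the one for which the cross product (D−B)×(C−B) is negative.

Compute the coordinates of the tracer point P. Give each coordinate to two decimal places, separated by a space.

1.26 -5.08

A=(0,0), D=(8.00,0)
B = A + 4.00·(cos327°, sin327°) = (3.3547, -2.1786)
|BD| = 5.1308
circle(B,4.00) ∩ circle(D,8.00): a=-2.1122, h=3.3968
  candidates: C₊=(0.0000,0.0000) cross=17.428; C₋=(2.8846,-6.1508) cross=-17.428
  mode - wants cross < 0 → take C=(2.8846,-6.1508) (cross=-17.428)
ex = (C−B)/|BC| = (-0.1175,-0.9931); ey = (0.9931,-0.1175)
P = B + 3.13·ex + -1.74·ey = (1.2589,-5.0824)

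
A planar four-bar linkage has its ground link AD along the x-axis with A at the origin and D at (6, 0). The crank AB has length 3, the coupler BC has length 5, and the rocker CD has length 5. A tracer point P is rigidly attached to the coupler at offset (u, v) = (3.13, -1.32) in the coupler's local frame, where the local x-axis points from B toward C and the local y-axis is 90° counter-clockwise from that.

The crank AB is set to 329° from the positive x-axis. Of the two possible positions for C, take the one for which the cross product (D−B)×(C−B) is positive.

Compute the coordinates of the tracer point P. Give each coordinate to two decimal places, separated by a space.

A=(0,0), D=(6.00,0)
B = A + 3.00·(cos329°, sin329°) = (2.5715, -1.5451)
|BD| = 3.7606
circle(B,5.00) ∩ circle(D,5.00): a=1.8803, h=4.6330
  candidates: C₊=(2.3822,3.4513) cross=17.423; C₋=(6.1893,-4.9964) cross=-17.423
  mode + wants cross > 0 → take C=(2.3822,3.4513) (cross=17.423)
ex = (C−B)/|BC| = (-0.0379,0.9993); ey = (-0.9993,-0.0379)
P = B + 3.13·ex + -1.32·ey = (3.7720,1.6326)

3.77 1.63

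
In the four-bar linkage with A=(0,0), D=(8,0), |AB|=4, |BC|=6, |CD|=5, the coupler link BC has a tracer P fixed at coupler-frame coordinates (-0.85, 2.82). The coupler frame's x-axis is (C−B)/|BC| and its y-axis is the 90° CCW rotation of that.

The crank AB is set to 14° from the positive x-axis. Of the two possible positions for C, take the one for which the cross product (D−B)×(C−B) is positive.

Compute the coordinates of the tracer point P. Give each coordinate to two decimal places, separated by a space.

A=(0,0), D=(8.00,0)
B = A + 4.00·(cos14°, sin14°) = (3.8812, 0.9677)
|BD| = 4.2310
circle(B,6.00) ∩ circle(D,5.00): a=3.4154, h=4.9330
  candidates: C₊=(8.3343,4.9888) cross=20.872; C₋=(6.0778,-4.6158) cross=-20.872
  mode + wants cross > 0 → take C=(8.3343,4.9888) (cross=20.872)
ex = (C−B)/|BC| = (0.7422,0.6702); ey = (-0.6702,0.7422)
P = B + -0.85·ex + 2.82·ey = (1.3604,2.4910)

1.36 2.49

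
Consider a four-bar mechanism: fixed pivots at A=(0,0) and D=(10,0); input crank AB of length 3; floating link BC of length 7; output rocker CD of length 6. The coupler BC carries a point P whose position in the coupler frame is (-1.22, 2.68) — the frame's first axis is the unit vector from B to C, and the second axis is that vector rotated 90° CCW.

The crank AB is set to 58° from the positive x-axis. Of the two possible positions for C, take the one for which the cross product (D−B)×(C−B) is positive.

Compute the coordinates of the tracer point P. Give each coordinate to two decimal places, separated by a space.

A=(0,0), D=(10.00,0)
B = A + 3.00·(cos58°, sin58°) = (1.5898, 2.5441)
|BD| = 8.7866
circle(B,7.00) ∩ circle(D,6.00): a=5.1331, h=4.7594
  candidates: C₊=(7.8810,5.6134) cross=41.819; C₋=(5.1249,-3.4976) cross=-41.819
  mode + wants cross > 0 → take C=(7.8810,5.6134) (cross=41.819)
ex = (C−B)/|BC| = (0.8988,0.4385); ey = (-0.4385,0.8988)
P = B + -1.22·ex + 2.68·ey = (-0.6818,4.4179)

-0.68 4.42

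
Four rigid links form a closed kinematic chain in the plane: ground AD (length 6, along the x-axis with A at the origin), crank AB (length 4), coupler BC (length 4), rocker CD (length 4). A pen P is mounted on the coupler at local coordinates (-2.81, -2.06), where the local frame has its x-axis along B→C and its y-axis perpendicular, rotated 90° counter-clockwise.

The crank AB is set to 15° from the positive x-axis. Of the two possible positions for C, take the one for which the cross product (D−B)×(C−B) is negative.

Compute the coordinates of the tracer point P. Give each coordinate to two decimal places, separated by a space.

2.25 4.12

A=(0,0), D=(6.00,0)
B = A + 4.00·(cos15°, sin15°) = (3.8637, 1.0353)
|BD| = 2.3739
circle(B,4.00) ∩ circle(D,4.00): a=1.1870, h=3.8198
  candidates: C₊=(6.5977,3.9551) cross=9.068; C₋=(3.2660,-2.9198) cross=-9.068
  mode - wants cross < 0 → take C=(3.2660,-2.9198) (cross=-9.068)
ex = (C−B)/|BC| = (-0.1494,-0.9888); ey = (0.9888,-0.1494)
P = B + -2.81·ex + -2.06·ey = (2.2467,4.1215)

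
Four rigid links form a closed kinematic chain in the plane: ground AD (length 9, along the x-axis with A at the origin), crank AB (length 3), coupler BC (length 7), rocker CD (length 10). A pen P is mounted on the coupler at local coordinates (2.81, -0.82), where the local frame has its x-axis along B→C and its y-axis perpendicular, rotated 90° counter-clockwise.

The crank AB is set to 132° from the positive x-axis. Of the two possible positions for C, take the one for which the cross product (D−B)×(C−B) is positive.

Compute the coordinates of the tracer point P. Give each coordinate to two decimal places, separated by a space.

A=(0,0), D=(9.00,0)
B = A + 3.00·(cos132°, sin132°) = (-2.0074, 2.2294)
|BD| = 11.2309
circle(B,7.00) ∩ circle(D,10.00): a=3.3449, h=6.1491
  candidates: C₊=(2.4916,7.5922) cross=69.060; C₋=(0.0503,-4.4613) cross=-69.060
  mode + wants cross > 0 → take C=(2.4916,7.5922) (cross=69.060)
ex = (C−B)/|BC| = (0.6427,0.7661); ey = (-0.7661,0.6427)
P = B + 2.81·ex + -0.82·ey = (0.4268,3.8552)

0.43 3.86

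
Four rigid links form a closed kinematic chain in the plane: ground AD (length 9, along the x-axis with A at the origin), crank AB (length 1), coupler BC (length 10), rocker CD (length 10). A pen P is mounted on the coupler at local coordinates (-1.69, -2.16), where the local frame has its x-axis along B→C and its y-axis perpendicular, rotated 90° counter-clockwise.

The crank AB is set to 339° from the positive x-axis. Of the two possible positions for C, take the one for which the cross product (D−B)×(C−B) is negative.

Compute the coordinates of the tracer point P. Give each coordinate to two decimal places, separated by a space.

A=(0,0), D=(9.00,0)
B = A + 1.00·(cos339°, sin339°) = (0.9336, -0.3584)
|BD| = 8.0744
circle(B,10.00) ∩ circle(D,10.00): a=4.0372, h=9.1488
  candidates: C₊=(4.5607,8.9606) cross=73.871; C₋=(5.3728,-9.3190) cross=-73.871
  mode - wants cross < 0 → take C=(5.3728,-9.3190) (cross=-73.871)
ex = (C−B)/|BC| = (0.4439,-0.8961); ey = (0.8961,0.4439)
P = B + -1.69·ex + -2.16·ey = (-1.7522,0.1971)

-1.75 0.20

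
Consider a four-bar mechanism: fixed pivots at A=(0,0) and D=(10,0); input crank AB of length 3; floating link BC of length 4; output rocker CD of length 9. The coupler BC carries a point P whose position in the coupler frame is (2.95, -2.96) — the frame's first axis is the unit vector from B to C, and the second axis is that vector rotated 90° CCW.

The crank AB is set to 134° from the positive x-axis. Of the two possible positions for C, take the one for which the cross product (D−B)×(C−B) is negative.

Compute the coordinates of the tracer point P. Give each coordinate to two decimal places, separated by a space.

A=(0,0), D=(10.00,0)
B = A + 3.00·(cos134°, sin134°) = (-2.0840, 2.1580)
|BD| = 12.2752
circle(B,4.00) ∩ circle(D,9.00): a=3.4900, h=1.9545
  candidates: C₊=(1.6952,3.4686) cross=23.992; C₋=(1.0080,-0.3796) cross=-23.992
  mode - wants cross < 0 → take C=(1.0080,-0.3796) (cross=-23.992)
ex = (C−B)/|BC| = (0.7730,-0.6344); ey = (0.6344,0.7730)
P = B + 2.95·ex + -2.96·ey = (-1.6815,-2.0016)

-1.68 -2.00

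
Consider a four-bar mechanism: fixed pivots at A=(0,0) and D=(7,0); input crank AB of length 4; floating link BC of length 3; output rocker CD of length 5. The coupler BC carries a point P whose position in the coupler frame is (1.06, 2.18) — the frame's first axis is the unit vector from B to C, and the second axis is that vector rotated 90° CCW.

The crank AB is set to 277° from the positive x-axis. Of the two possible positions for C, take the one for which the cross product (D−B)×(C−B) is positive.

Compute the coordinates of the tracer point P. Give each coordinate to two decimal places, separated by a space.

A=(0,0), D=(7.00,0)
B = A + 4.00·(cos277°, sin277°) = (0.4875, -3.9702)
|BD| = 7.6273
circle(B,3.00) ∩ circle(D,5.00): a=2.7648, h=1.1645
  candidates: C₊=(2.2420,-1.5368) cross=8.882; C₋=(3.4543,-3.5254) cross=-8.882
  mode + wants cross > 0 → take C=(2.2420,-1.5368) (cross=8.882)
ex = (C−B)/|BC| = (0.5848,0.8111); ey = (-0.8111,0.5848)
P = B + 1.06·ex + 2.18·ey = (-0.6609,-1.8354)

-0.66 -1.84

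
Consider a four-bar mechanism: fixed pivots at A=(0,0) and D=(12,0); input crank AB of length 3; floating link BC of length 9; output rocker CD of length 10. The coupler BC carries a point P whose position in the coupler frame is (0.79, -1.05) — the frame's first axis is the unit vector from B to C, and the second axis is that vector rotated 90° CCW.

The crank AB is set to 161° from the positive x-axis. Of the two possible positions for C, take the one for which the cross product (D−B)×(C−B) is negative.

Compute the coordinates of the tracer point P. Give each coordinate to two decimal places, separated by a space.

A=(0,0), D=(12.00,0)
B = A + 3.00·(cos161°, sin161°) = (-2.8366, 0.9767)
|BD| = 14.8687
circle(B,9.00) ∩ circle(D,10.00): a=6.7954, h=5.9011
  candidates: C₊=(4.3318,6.4186) cross=87.741; C₋=(3.5565,-5.3580) cross=-87.741
  mode - wants cross < 0 → take C=(3.5565,-5.3580) (cross=-87.741)
ex = (C−B)/|BC| = (0.7103,-0.7039); ey = (0.7039,0.7103)
P = B + 0.79·ex + -1.05·ey = (-3.0144,-0.3252)

-3.01 -0.33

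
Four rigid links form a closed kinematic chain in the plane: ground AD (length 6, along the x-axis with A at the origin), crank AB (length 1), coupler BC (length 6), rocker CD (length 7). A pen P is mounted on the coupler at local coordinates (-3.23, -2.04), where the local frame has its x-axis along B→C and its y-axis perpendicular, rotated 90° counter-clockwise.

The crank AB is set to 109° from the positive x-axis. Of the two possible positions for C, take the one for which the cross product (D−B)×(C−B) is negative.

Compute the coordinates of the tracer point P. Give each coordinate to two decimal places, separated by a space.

-3.03 3.64

A=(0,0), D=(6.00,0)
B = A + 1.00·(cos109°, sin109°) = (-0.3256, 0.9455)
|BD| = 6.3958
circle(B,6.00) ∩ circle(D,7.00): a=2.1816, h=5.5893
  candidates: C₊=(2.6584,6.1509) cross=35.748; C₋=(1.0058,-4.9049) cross=-35.748
  mode - wants cross < 0 → take C=(1.0058,-4.9049) (cross=-35.748)
ex = (C−B)/|BC| = (0.2219,-0.9751); ey = (0.9751,0.2219)
P = B + -3.23·ex + -2.04·ey = (-3.0314,3.6423)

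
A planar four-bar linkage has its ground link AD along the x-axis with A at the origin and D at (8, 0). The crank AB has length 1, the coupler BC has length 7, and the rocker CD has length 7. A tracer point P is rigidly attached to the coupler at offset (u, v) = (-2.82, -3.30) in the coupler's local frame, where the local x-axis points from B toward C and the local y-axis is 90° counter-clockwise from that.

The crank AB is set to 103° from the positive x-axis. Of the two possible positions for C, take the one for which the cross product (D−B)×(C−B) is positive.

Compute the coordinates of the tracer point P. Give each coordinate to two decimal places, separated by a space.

0.26 -3.34

A=(0,0), D=(8.00,0)
B = A + 1.00·(cos103°, sin103°) = (-0.2250, 0.9744)
|BD| = 8.2825
circle(B,7.00) ∩ circle(D,7.00): a=4.1412, h=5.6436
  candidates: C₊=(4.5515,6.0916) cross=46.743; C₋=(3.2236,-5.1172) cross=-46.743
  mode + wants cross > 0 → take C=(4.5515,6.0916) (cross=46.743)
ex = (C−B)/|BC| = (0.6823,0.7310); ey = (-0.7310,0.6823)
P = B + -2.82·ex + -3.30·ey = (0.2632,-3.3389)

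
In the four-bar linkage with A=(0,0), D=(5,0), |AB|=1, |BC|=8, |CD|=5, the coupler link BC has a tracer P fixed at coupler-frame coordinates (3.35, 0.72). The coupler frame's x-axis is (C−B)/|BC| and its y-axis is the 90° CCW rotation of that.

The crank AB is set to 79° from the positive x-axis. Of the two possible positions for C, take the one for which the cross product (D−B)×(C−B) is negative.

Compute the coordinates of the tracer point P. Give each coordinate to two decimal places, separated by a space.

2.96 -1.03

A=(0,0), D=(5.00,0)
B = A + 1.00·(cos79°, sin79°) = (0.1908, 0.9816)
|BD| = 4.9084
circle(B,8.00) ∩ circle(D,5.00): a=6.4270, h=4.7638
  candidates: C₊=(7.4407,4.3638) cross=23.382; C₋=(5.5352,-4.9713) cross=-23.382
  mode - wants cross < 0 → take C=(5.5352,-4.9713) (cross=-23.382)
ex = (C−B)/|BC| = (0.6681,-0.7441); ey = (0.7441,0.6681)
P = B + 3.35·ex + 0.72·ey = (2.9646,-1.0301)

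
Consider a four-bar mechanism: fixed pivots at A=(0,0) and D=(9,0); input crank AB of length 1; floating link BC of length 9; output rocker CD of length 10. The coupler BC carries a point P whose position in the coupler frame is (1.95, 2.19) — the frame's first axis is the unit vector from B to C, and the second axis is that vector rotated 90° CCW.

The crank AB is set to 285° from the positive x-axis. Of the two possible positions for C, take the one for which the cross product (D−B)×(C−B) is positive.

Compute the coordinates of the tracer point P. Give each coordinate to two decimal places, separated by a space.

-1.34 1.49

A=(0,0), D=(9.00,0)
B = A + 1.00·(cos285°, sin285°) = (0.2588, -0.9659)
|BD| = 8.7944
circle(B,9.00) ∩ circle(D,10.00): a=3.3170, h=8.3665
  candidates: C₊=(2.6368,7.7142) cross=73.578; C₋=(4.4746,-8.9175) cross=-73.578
  mode + wants cross > 0 → take C=(2.6368,7.7142) (cross=73.578)
ex = (C−B)/|BC| = (0.2642,0.9645); ey = (-0.9645,0.2642)
P = B + 1.95·ex + 2.19·ey = (-1.3381,1.4934)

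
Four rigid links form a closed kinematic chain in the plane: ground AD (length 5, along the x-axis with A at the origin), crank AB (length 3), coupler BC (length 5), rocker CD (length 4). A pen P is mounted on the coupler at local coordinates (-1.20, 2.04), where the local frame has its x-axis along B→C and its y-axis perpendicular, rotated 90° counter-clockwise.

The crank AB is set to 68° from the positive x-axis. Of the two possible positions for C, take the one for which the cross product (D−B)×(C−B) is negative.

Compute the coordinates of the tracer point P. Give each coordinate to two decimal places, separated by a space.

3.03 4.19

A=(0,0), D=(5.00,0)
B = A + 3.00·(cos68°, sin68°) = (1.1238, 2.7816)
|BD| = 4.7709
circle(B,5.00) ∩ circle(D,4.00): a=3.3287, h=3.7309
  candidates: C₊=(6.0034,3.8721) cross=17.800; C₋=(1.6530,-2.1904) cross=-17.800
  mode - wants cross < 0 → take C=(1.6530,-2.1904) (cross=-17.800)
ex = (C−B)/|BC| = (0.1058,-0.9944); ey = (0.9944,0.1058)
P = B + -1.20·ex + 2.04·ey = (3.0254,4.1907)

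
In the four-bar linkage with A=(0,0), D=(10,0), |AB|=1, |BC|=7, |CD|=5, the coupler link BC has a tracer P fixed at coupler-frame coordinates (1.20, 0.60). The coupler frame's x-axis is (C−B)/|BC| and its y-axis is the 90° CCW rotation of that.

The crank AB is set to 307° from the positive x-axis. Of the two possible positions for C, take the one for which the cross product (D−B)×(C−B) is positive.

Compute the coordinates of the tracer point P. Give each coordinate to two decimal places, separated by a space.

1.22 0.39

A=(0,0), D=(10.00,0)
B = A + 1.00·(cos307°, sin307°) = (0.6018, -0.7986)
|BD| = 9.4321
circle(B,7.00) ∩ circle(D,5.00): a=5.9883, h=3.6250
  candidates: C₊=(6.2617,3.3204) cross=34.191; C₋=(6.8755,-3.9035) cross=-34.191
  mode + wants cross > 0 → take C=(6.2617,3.3204) (cross=34.191)
ex = (C−B)/|BC| = (0.8085,0.5884); ey = (-0.5884,0.8085)
P = B + 1.20·ex + 0.60·ey = (1.2190,0.3926)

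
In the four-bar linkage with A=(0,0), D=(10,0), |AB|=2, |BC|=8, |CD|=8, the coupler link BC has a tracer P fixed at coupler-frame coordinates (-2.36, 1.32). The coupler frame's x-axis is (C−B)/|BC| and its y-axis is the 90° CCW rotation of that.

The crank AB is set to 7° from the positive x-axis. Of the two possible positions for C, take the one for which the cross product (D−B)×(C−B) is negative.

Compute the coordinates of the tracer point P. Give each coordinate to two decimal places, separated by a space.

2.03 2.95

A=(0,0), D=(10.00,0)
B = A + 2.00·(cos7°, sin7°) = (1.9851, 0.2437)
|BD| = 8.0186
circle(B,8.00) ∩ circle(D,8.00): a=4.0093, h=6.9228
  candidates: C₊=(6.2030,7.0415) cross=55.511; C₋=(5.7821,-6.7978) cross=-55.511
  mode - wants cross < 0 → take C=(5.7821,-6.7978) (cross=-55.511)
ex = (C−B)/|BC| = (0.4746,-0.8802); ey = (0.8802,0.4746)
P = B + -2.36·ex + 1.32·ey = (2.0268,2.9475)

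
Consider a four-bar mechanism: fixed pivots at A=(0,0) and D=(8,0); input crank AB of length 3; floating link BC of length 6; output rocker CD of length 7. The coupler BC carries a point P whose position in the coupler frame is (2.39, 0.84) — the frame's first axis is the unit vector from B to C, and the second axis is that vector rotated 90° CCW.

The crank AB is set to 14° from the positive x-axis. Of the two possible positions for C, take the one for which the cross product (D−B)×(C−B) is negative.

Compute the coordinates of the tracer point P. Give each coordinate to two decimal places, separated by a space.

A=(0,0), D=(8.00,0)
B = A + 3.00·(cos14°, sin14°) = (2.9109, 0.7258)
|BD| = 5.1406
circle(B,6.00) ∩ circle(D,7.00): a=1.3059, h=5.8562
  candidates: C₊=(5.0305,6.3389) cross=30.104; C₋=(3.3769,-5.2561) cross=-30.104
  mode - wants cross < 0 → take C=(3.3769,-5.2561) (cross=-30.104)
ex = (C−B)/|BC| = (0.0777,-0.9970); ey = (0.9970,0.0777)
P = B + 2.39·ex + 0.84·ey = (3.9340,-1.5918)

3.93 -1.59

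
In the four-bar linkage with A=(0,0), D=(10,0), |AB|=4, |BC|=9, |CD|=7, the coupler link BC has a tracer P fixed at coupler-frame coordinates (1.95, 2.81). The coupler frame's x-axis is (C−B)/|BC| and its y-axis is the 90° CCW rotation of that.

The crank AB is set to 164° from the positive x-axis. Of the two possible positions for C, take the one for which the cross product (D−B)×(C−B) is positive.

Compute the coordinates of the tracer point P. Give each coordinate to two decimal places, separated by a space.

A=(0,0), D=(10.00,0)
B = A + 4.00·(cos164°, sin164°) = (-3.8450, 1.1025)
|BD| = 13.8889
circle(B,9.00) ∩ circle(D,7.00): a=8.0964, h=3.9304
  candidates: C₊=(4.5378,4.3778) cross=54.588; C₋=(3.9138,-3.4581) cross=-54.588
  mode + wants cross > 0 → take C=(4.5378,4.3778) (cross=54.588)
ex = (C−B)/|BC| = (0.9314,0.3639); ey = (-0.3639,0.9314)
P = B + 1.95·ex + 2.81·ey = (-3.0514,4.4295)

-3.05 4.43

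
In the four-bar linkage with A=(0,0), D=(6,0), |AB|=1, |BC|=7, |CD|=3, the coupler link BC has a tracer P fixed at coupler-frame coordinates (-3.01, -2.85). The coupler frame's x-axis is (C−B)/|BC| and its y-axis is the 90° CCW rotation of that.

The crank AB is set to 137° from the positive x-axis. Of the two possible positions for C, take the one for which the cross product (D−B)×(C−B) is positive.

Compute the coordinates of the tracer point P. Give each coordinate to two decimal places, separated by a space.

-2.63 -3.00

A=(0,0), D=(6.00,0)
B = A + 1.00·(cos137°, sin137°) = (-0.7314, 0.6820)
|BD| = 6.7658
circle(B,7.00) ∩ circle(D,3.00): a=6.3389, h=2.9695
  candidates: C₊=(5.8746,2.9974) cross=20.091; C₋=(5.2760,-2.9113) cross=-20.091
  mode + wants cross > 0 → take C=(5.8746,2.9974) (cross=20.091)
ex = (C−B)/|BC| = (0.9437,0.3308); ey = (-0.3308,0.9437)
P = B + -3.01·ex + -2.85·ey = (-2.6292,-3.0032)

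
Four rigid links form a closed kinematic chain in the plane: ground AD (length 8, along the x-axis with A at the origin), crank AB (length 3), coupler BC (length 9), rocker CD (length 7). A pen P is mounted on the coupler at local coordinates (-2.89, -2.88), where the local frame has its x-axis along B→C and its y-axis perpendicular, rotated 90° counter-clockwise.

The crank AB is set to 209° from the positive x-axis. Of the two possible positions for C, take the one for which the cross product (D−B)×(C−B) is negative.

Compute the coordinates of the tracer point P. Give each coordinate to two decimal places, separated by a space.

-6.61 -2.32

A=(0,0), D=(8.00,0)
B = A + 3.00·(cos209°, sin209°) = (-2.6239, -1.4544)
|BD| = 10.7230
circle(B,9.00) ∩ circle(D,7.00): a=6.8536, h=5.8334
  candidates: C₊=(3.3752,5.2546) cross=62.551; C₋=(4.9576,-6.3043) cross=-62.551
  mode - wants cross < 0 → take C=(4.9576,-6.3043) (cross=-62.551)
ex = (C−B)/|BC| = (0.8424,-0.5389); ey = (0.5389,0.8424)
P = B + -2.89·ex + -2.88·ey = (-6.6103,-2.3232)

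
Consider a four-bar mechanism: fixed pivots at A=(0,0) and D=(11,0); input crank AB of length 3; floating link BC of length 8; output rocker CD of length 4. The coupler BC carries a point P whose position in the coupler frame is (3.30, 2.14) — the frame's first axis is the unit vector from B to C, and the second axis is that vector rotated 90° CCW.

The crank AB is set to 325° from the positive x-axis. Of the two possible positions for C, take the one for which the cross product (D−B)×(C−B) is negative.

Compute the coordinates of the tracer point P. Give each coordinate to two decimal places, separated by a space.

6.22 -0.57

A=(0,0), D=(11.00,0)
B = A + 3.00·(cos325°, sin325°) = (2.4575, -1.7207)
|BD| = 8.7141
circle(B,8.00) ∩ circle(D,4.00): a=7.1112, h=3.6648
  candidates: C₊=(8.7050,3.2761) cross=31.935; C₋=(10.1523,-3.9091) cross=-31.935
  mode - wants cross < 0 → take C=(10.1523,-3.9091) (cross=-31.935)
ex = (C−B)/|BC| = (0.9619,-0.2736); ey = (0.2736,0.9619)
P = B + 3.30·ex + 2.14·ey = (6.2170,-0.5651)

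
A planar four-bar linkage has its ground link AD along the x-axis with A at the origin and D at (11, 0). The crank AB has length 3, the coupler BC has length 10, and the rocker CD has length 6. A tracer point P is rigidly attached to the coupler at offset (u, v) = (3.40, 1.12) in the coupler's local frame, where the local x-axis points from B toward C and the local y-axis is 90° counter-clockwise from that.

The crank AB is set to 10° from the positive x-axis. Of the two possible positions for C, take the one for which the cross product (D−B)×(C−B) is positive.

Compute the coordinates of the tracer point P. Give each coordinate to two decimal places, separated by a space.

A=(0,0), D=(11.00,0)
B = A + 3.00·(cos10°, sin10°) = (2.9544, 0.5209)
|BD| = 8.0624
circle(B,10.00) ∩ circle(D,6.00): a=8.0002, h=5.9997
  candidates: C₊=(11.3256,5.9912) cross=48.372; C₋=(10.5503,-5.9831) cross=-48.372
  mode + wants cross > 0 → take C=(11.3256,5.9912) (cross=48.372)
ex = (C−B)/|BC| = (0.8371,0.5470); ey = (-0.5470,0.8371)
P = B + 3.40·ex + 1.12·ey = (5.1880,3.3184)

5.19 3.32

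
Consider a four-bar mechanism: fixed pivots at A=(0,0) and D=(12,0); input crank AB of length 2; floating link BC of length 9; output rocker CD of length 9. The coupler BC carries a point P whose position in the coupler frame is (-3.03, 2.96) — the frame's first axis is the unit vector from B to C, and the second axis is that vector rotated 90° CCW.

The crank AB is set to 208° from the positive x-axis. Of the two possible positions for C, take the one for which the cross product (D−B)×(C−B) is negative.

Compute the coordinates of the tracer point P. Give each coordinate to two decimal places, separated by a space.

A=(0,0), D=(12.00,0)
B = A + 2.00·(cos208°, sin208°) = (-1.7659, -0.9389)
|BD| = 13.7979
circle(B,9.00) ∩ circle(D,9.00): a=6.8989, h=5.7797
  candidates: C₊=(4.7237,5.2968) cross=79.747; C₋=(5.5104,-6.2357) cross=-79.747
  mode - wants cross < 0 → take C=(5.5104,-6.2357) (cross=-79.747)
ex = (C−B)/|BC| = (0.8085,-0.5885); ey = (0.5885,0.8085)
P = B + -3.03·ex + 2.96·ey = (-2.4735,3.2374)

-2.47 3.24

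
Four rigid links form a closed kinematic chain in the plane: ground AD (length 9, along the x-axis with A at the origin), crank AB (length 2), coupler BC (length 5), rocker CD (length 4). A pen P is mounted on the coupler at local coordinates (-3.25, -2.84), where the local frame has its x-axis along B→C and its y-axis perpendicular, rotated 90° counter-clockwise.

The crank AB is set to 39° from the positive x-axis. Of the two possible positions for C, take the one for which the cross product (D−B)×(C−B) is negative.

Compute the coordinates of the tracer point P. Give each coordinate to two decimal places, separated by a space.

-2.76 1.07

A=(0,0), D=(9.00,0)
B = A + 2.00·(cos39°, sin39°) = (1.5543, 1.2586)
|BD| = 7.5513
circle(B,5.00) ∩ circle(D,4.00): a=4.3716, h=2.4268
  candidates: C₊=(6.2692,2.9228) cross=18.325; C₋=(5.4602,-1.8628) cross=-18.325
  mode - wants cross < 0 → take C=(5.4602,-1.8628) (cross=-18.325)
ex = (C−B)/|BC| = (0.7812,-0.6243); ey = (0.6243,0.7812)
P = B + -3.25·ex + -2.84·ey = (-2.7576,1.0690)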